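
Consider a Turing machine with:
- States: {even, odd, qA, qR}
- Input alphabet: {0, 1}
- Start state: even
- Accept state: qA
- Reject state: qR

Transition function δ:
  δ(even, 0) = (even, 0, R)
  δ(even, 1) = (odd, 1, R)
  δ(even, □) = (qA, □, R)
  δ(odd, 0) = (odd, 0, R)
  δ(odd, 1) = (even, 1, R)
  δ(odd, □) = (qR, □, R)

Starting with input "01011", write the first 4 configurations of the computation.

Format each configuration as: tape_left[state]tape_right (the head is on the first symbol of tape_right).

Transitions applied:
Step 1: δ(even, 0) = (even, 0, R)
Step 2: δ(even, 1) = (odd, 1, R)
Step 3: δ(odd, 0) = (odd, 0, R)

The first 4 configurations are:
[even]01011 ⊢ 0[even]1011 ⊢ 01[odd]011 ⊢ 010[odd]11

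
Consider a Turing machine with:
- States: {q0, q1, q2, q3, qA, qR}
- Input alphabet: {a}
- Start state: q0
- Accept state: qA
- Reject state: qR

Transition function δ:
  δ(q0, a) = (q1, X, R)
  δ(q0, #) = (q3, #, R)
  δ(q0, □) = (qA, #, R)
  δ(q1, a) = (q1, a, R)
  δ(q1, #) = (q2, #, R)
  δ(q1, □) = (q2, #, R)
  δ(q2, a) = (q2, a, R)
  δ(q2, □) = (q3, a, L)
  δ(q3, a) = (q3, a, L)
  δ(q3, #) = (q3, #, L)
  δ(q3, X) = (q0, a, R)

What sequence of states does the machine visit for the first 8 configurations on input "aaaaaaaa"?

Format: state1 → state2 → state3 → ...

Execution trace:
Initial: [q0]aaaaaaaa
Step 1: δ(q0, a) = (q1, X, R) → X[q1]aaaaaaa
Step 2: δ(q1, a) = (q1, a, R) → Xa[q1]aaaaaa
Step 3: δ(q1, a) = (q1, a, R) → Xaa[q1]aaaaa
Step 4: δ(q1, a) = (q1, a, R) → Xaaa[q1]aaaa
Step 5: δ(q1, a) = (q1, a, R) → Xaaaa[q1]aaa
Step 6: δ(q1, a) = (q1, a, R) → Xaaaaa[q1]aa
Step 7: δ(q1, a) = (q1, a, R) → Xaaaaaa[q1]a

State sequence: q0 → q1 → q1 → q1 → q1 → q1 → q1 → q1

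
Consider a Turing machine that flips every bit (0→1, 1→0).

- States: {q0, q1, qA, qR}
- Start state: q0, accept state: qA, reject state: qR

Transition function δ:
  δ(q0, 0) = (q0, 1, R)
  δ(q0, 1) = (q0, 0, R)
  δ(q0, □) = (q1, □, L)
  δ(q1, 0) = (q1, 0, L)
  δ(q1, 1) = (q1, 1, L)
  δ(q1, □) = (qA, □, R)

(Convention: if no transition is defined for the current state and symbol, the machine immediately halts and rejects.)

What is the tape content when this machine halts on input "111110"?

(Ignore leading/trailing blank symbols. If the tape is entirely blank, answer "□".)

Execution trace:
Initial: [q0]111110
Step 1: δ(q0, 1) = (q0, 0, R) → 0[q0]11110
Step 2: δ(q0, 1) = (q0, 0, R) → 00[q0]1110
Step 3: δ(q0, 1) = (q0, 0, R) → 000[q0]110
Step 4: δ(q0, 1) = (q0, 0, R) → 0000[q0]10
Step 5: δ(q0, 1) = (q0, 0, R) → 00000[q0]0
Step 6: δ(q0, 0) = (q0, 1, R) → 000001[q0]□
Step 7: δ(q0, □) = (q1, □, L) → 00000[q1]1□
Step 8: δ(q1, 1) = (q1, 1, L) → 0000[q1]01□
Step 9: δ(q1, 0) = (q1, 0, L) → 000[q1]001□
Step 10: δ(q1, 0) = (q1, 0, L) → 00[q1]0001□
Step 11: δ(q1, 0) = (q1, 0, L) → 0[q1]00001□
Step 12: δ(q1, 0) = (q1, 0, L) → [q1]000001□
Step 13: δ(q1, 0) = (q1, 0, L) → [q1]□000001□
Step 14: δ(q1, □) = (qA, □, R) → □[qA]000001□

The machine reaches the accept state qA and halts.

Final tape (ignoring leading/trailing blanks): 000001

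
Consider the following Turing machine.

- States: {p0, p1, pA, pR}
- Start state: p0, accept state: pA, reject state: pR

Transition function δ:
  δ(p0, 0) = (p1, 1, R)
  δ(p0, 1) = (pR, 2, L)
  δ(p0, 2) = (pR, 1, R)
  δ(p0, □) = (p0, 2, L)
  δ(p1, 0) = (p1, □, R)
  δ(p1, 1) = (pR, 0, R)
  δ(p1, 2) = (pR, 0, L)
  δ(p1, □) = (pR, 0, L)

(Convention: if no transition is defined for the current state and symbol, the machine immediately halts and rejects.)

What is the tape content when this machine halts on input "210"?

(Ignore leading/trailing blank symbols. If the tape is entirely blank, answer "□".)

Execution trace:
Initial: [p0]210
Step 1: δ(p0, 2) = (pR, 1, R) → 1[pR]10

The machine reaches the reject state pR and halts.

Final tape (ignoring leading/trailing blanks): 110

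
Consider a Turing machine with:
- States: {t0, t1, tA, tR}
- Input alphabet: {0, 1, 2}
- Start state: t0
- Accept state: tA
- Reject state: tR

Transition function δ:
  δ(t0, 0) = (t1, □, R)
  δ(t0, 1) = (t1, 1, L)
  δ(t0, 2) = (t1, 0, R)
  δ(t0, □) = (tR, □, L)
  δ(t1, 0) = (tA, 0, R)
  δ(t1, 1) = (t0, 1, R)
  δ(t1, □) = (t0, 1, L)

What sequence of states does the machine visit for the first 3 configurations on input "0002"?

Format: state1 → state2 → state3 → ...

Execution trace:
Initial: [t0]0002
Step 1: δ(t0, 0) = (t1, □, R) → □[t1]002
Step 2: δ(t1, 0) = (tA, 0, R) → □0[tA]02

The machine reaches the accept state tA and halts.

State sequence: t0 → t1 → tA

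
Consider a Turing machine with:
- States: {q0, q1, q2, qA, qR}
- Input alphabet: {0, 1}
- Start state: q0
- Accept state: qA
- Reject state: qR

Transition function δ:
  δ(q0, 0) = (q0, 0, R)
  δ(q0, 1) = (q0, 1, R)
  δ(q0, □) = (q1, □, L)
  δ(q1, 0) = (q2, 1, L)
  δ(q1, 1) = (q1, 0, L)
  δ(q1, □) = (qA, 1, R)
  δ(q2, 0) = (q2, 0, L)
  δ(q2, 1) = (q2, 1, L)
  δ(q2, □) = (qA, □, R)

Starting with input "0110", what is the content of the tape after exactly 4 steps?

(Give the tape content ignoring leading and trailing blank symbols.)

Execution trace:
Initial: [q0]0110
Step 1: δ(q0, 0) = (q0, 0, R) → 0[q0]110
Step 2: δ(q0, 1) = (q0, 1, R) → 01[q0]10
Step 3: δ(q0, 1) = (q0, 1, R) → 011[q0]0
Step 4: δ(q0, 0) = (q0, 0, R) → 0110[q0]□

After 4 steps, the tape (ignoring leading/trailing blanks) is: 0110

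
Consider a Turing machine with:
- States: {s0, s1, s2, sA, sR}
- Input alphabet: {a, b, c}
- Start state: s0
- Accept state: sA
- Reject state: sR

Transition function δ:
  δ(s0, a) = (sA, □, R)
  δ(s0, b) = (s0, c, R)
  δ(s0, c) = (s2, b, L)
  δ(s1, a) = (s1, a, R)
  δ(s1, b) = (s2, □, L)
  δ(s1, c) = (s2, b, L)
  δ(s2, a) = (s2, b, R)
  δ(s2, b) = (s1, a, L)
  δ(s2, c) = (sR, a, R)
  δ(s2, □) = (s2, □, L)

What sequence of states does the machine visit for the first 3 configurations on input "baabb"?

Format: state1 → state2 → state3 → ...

Execution trace:
Initial: [s0]baabb
Step 1: δ(s0, b) = (s0, c, R) → c[s0]aabb
Step 2: δ(s0, a) = (sA, □, R) → c□[sA]abb

The machine reaches the accept state sA and halts.

State sequence: s0 → s0 → sA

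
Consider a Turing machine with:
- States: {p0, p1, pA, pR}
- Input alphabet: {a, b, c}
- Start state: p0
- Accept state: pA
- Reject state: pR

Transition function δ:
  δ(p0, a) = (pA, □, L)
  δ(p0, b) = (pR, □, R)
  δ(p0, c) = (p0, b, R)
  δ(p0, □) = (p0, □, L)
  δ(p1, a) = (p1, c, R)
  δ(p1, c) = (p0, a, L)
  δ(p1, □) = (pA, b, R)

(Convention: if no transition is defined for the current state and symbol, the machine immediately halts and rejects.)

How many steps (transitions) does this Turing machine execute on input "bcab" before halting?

Execution trace:
Initial: [p0]bcab
Step 1: δ(p0, b) = (pR, □, R) → □[pR]cab

The machine reaches the reject state pR and halts.

The machine executed 1 step before halting.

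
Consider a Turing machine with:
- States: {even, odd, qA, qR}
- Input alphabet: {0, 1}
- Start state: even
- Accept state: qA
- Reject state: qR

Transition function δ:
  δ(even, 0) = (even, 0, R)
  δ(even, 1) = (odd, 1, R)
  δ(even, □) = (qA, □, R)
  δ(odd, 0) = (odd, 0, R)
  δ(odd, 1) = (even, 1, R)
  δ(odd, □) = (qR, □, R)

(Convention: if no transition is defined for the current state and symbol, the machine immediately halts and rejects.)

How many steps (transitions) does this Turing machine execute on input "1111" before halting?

Execution trace:
Initial: [even]1111
Step 1: δ(even, 1) = (odd, 1, R) → 1[odd]111
Step 2: δ(odd, 1) = (even, 1, R) → 11[even]11
Step 3: δ(even, 1) = (odd, 1, R) → 111[odd]1
Step 4: δ(odd, 1) = (even, 1, R) → 1111[even]□
Step 5: δ(even, □) = (qA, □, R) → 1111□[qA]□

The machine reaches the accept state qA and halts.

The machine executed 5 steps before halting.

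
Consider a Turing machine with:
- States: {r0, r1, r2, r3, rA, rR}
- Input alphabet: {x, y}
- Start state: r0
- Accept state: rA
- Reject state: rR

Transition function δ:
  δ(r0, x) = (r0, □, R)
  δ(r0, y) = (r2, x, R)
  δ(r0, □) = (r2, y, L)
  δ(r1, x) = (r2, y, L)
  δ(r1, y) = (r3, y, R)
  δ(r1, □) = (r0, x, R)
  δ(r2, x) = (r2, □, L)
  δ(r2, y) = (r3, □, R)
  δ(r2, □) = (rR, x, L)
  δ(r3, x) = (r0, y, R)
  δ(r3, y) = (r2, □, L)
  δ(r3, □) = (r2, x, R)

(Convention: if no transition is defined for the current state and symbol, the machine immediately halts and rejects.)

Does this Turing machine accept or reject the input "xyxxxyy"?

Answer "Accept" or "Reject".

Execution trace:
Initial: [r0]xyxxxyy
Step 1: δ(r0, x) = (r0, □, R) → □[r0]yxxxyy
Step 2: δ(r0, y) = (r2, x, R) → □x[r2]xxxyy
Step 3: δ(r2, x) = (r2, □, L) → □[r2]x□xxyy
Step 4: δ(r2, x) = (r2, □, L) → [r2]□□□xxyy
Step 5: δ(r2, □) = (rR, x, L) → [rR]□x□□xxyy

The machine reaches the reject state rR and halts.

Answer: Reject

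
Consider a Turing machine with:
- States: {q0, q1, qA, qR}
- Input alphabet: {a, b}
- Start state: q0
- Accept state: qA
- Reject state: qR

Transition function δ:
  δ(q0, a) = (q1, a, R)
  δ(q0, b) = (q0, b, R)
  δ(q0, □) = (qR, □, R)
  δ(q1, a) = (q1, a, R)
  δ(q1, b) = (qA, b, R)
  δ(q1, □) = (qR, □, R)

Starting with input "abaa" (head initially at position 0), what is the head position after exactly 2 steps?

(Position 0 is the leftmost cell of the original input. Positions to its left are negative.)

Execution trace (head position shown):
Step 0: [q0]abaa  (head at position 0)
Step 1: move right → a[q1]baa  (head at position 1)
Step 2: move right → ab[qA]aa  (head at position 2)

After 2 steps, the head is at position 2.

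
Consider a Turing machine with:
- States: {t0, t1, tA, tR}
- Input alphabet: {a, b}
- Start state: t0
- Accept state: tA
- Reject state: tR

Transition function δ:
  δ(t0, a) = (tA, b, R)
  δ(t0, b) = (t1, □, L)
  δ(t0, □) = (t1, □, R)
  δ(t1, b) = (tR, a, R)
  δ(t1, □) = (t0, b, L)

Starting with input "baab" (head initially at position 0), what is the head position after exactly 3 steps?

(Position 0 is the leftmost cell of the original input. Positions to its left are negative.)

Execution trace (head position shown):
Step 0: [t0]baab  (head at position 0)
Step 1: move left → [t1]□□aab  (head at position -1)
Step 2: move left → [t0]□b□aab  (head at position -2)
Step 3: move right → □[t1]b□aab  (head at position -1)

After 3 steps, the head is at position -1.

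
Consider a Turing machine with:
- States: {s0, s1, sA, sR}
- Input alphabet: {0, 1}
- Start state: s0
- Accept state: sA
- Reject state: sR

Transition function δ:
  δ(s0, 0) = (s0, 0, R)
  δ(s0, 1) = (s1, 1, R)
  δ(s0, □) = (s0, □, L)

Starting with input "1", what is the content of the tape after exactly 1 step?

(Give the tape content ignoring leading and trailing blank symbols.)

Execution trace:
Initial: [s0]1
Step 1: δ(s0, 1) = (s1, 1, R) → 1[s1]□

No transition is defined for δ(s1, □). By convention the machine halts and rejects.

After 1 step, the tape (ignoring leading/trailing blanks) is: 1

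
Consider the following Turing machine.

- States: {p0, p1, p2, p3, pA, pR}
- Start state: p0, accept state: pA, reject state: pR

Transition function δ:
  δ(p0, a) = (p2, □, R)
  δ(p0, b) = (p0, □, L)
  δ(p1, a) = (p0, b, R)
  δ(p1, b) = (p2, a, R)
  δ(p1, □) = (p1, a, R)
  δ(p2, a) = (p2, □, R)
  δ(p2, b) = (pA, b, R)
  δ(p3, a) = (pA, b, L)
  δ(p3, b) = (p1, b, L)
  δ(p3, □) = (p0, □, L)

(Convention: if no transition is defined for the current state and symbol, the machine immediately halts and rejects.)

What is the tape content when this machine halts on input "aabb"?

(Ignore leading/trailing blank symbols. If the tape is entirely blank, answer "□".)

Execution trace:
Initial: [p0]aabb
Step 1: δ(p0, a) = (p2, □, R) → □[p2]abb
Step 2: δ(p2, a) = (p2, □, R) → □□[p2]bb
Step 3: δ(p2, b) = (pA, b, R) → □□b[pA]b

The machine reaches the accept state pA and halts.

Final tape (ignoring leading/trailing blanks): bb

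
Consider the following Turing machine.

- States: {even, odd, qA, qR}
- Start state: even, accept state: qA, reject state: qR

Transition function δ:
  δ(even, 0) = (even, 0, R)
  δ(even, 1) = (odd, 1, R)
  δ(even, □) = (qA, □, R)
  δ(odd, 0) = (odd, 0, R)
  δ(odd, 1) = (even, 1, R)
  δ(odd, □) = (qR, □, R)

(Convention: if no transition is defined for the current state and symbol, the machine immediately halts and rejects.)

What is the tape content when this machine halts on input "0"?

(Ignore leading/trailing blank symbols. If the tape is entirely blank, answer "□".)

Execution trace:
Initial: [even]0
Step 1: δ(even, 0) = (even, 0, R) → 0[even]□
Step 2: δ(even, □) = (qA, □, R) → 0□[qA]□

The machine reaches the accept state qA and halts.

Final tape (ignoring leading/trailing blanks): 0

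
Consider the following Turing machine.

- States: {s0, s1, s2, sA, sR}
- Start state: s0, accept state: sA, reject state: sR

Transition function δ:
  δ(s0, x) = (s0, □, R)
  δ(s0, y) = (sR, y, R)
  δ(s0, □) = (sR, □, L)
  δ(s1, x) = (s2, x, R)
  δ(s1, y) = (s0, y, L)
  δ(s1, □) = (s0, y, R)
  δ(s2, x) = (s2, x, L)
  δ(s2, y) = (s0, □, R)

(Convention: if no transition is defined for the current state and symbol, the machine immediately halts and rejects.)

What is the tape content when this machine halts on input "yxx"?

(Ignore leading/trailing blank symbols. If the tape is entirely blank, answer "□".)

Execution trace:
Initial: [s0]yxx
Step 1: δ(s0, y) = (sR, y, R) → y[sR]xx

The machine reaches the reject state sR and halts.

Final tape (ignoring leading/trailing blanks): yxx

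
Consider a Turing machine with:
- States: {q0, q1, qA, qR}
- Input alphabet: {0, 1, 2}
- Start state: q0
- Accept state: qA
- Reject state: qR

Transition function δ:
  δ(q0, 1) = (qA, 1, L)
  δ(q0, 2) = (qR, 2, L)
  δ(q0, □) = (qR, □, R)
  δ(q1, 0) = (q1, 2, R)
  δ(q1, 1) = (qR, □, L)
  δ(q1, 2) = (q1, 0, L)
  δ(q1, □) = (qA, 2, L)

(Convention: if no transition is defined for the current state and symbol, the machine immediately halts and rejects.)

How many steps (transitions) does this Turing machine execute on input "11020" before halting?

Execution trace:
Initial: [q0]11020
Step 1: δ(q0, 1) = (qA, 1, L) → [qA]□11020

The machine reaches the accept state qA and halts.

The machine executed 1 step before halting.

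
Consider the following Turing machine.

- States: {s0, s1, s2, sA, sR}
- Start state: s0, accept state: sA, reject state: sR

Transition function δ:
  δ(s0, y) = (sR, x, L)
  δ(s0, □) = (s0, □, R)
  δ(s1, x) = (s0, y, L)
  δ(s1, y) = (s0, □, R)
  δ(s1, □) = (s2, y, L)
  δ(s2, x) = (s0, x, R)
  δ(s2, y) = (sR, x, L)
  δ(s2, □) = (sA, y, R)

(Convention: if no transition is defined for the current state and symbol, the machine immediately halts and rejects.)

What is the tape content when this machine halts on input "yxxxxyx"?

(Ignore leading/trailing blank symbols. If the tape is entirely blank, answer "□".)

Execution trace:
Initial: [s0]yxxxxyx
Step 1: δ(s0, y) = (sR, x, L) → [sR]□xxxxxyx

The machine reaches the reject state sR and halts.

Final tape (ignoring leading/trailing blanks): xxxxxyx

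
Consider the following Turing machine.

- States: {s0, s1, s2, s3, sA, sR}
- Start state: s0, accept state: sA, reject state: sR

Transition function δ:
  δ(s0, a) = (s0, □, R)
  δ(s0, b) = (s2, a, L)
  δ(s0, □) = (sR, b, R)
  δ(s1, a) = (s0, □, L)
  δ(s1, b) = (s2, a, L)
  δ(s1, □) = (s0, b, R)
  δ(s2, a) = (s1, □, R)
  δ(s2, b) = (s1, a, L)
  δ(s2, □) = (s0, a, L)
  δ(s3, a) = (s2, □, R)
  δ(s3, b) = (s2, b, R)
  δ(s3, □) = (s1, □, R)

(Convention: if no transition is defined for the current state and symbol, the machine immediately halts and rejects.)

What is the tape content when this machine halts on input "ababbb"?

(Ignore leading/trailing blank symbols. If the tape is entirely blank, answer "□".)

Execution trace:
Initial: [s0]ababbb
Step 1: δ(s0, a) = (s0, □, R) → □[s0]babbb
Step 2: δ(s0, b) = (s2, a, L) → [s2]□aabbb
Step 3: δ(s2, □) = (s0, a, L) → [s0]□aaabbb
Step 4: δ(s0, □) = (sR, b, R) → b[sR]aaabbb

The machine reaches the reject state sR and halts.

Final tape (ignoring leading/trailing blanks): baaabbb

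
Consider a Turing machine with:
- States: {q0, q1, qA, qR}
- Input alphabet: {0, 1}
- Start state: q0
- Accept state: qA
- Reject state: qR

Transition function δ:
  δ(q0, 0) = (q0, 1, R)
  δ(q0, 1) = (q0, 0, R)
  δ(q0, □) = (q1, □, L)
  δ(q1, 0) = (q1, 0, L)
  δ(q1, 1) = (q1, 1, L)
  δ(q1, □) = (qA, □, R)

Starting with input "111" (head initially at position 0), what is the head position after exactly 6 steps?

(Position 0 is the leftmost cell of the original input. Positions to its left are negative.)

Execution trace (head position shown):
Step 0: [q0]111  (head at position 0)
Step 1: move right → 0[q0]11  (head at position 1)
Step 2: move right → 00[q0]1  (head at position 2)
Step 3: move right → 000[q0]□  (head at position 3)
Step 4: move left → 00[q1]0□  (head at position 2)
Step 5: move left → 0[q1]00□  (head at position 1)
Step 6: move left → [q1]000□  (head at position 0)

After 6 steps, the head is at position 0.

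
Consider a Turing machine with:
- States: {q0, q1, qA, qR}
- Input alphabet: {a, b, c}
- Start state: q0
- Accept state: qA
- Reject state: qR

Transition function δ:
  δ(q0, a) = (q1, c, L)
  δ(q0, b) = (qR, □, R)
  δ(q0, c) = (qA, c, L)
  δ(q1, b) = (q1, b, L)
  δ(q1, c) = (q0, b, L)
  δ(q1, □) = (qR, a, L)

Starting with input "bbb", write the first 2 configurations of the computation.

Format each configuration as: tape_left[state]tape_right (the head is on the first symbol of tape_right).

Transitions applied:
Step 1: δ(q0, b) = (qR, □, R)

The first 2 configurations are:
[q0]bbb ⊢ □[qR]bb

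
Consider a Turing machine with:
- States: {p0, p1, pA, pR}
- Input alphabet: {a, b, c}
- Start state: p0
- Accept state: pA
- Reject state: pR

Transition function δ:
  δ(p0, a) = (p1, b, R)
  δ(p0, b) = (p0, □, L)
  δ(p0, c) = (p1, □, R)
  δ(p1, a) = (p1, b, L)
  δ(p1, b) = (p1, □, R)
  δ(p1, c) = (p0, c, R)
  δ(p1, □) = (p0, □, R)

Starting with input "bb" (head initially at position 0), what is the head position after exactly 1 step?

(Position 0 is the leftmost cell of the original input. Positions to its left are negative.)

Execution trace (head position shown):
Step 0: [p0]bb  (head at position 0)
Step 1: move left → [p0]□□b  (head at position -1)

After 1 step, the head is at position -1.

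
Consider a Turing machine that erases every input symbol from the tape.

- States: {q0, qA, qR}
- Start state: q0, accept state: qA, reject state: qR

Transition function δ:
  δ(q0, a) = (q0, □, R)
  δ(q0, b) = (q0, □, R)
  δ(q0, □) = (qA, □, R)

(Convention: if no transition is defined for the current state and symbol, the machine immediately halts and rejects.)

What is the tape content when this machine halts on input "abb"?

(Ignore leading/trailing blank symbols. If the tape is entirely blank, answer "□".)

Execution trace:
Initial: [q0]abb
Step 1: δ(q0, a) = (q0, □, R) → □[q0]bb
Step 2: δ(q0, b) = (q0, □, R) → □□[q0]b
Step 3: δ(q0, b) = (q0, □, R) → □□□[q0]□
Step 4: δ(q0, □) = (qA, □, R) → □□□□[qA]□

The machine reaches the accept state qA and halts.

Final tape (ignoring leading/trailing blanks): □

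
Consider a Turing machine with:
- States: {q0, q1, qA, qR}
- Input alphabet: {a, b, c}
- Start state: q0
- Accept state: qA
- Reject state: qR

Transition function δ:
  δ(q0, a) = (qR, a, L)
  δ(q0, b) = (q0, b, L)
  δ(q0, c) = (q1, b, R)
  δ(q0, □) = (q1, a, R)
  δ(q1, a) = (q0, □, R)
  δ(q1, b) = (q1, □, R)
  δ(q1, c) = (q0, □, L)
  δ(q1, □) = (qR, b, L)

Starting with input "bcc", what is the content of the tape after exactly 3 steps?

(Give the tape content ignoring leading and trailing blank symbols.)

Execution trace:
Initial: [q0]bcc
Step 1: δ(q0, b) = (q0, b, L) → [q0]□bcc
Step 2: δ(q0, □) = (q1, a, R) → a[q1]bcc
Step 3: δ(q1, b) = (q1, □, R) → a□[q1]cc

After 3 steps, the tape (ignoring leading/trailing blanks) is: a□cc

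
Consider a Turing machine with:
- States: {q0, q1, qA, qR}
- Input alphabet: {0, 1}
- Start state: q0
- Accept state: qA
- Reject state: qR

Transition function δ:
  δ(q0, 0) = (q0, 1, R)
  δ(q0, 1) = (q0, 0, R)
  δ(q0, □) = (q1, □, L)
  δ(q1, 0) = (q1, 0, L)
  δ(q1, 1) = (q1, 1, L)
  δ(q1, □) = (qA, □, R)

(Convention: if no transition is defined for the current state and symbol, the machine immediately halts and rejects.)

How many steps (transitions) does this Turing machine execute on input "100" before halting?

Execution trace:
Initial: [q0]100
Step 1: δ(q0, 1) = (q0, 0, R) → 0[q0]00
Step 2: δ(q0, 0) = (q0, 1, R) → 01[q0]0
Step 3: δ(q0, 0) = (q0, 1, R) → 011[q0]□
Step 4: δ(q0, □) = (q1, □, L) → 01[q1]1□
Step 5: δ(q1, 1) = (q1, 1, L) → 0[q1]11□
Step 6: δ(q1, 1) = (q1, 1, L) → [q1]011□
Step 7: δ(q1, 0) = (q1, 0, L) → [q1]□011□
Step 8: δ(q1, □) = (qA, □, R) → □[qA]011□

The machine reaches the accept state qA and halts.

The machine executed 8 steps before halting.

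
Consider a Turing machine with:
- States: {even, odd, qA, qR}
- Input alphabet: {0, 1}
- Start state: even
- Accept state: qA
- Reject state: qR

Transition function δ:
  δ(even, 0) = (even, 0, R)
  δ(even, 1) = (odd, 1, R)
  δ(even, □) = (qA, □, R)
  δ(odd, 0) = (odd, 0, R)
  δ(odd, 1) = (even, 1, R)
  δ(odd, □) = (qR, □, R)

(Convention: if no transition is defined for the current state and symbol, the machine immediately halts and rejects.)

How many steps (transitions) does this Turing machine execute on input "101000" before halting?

Execution trace:
Initial: [even]101000
Step 1: δ(even, 1) = (odd, 1, R) → 1[odd]01000
Step 2: δ(odd, 0) = (odd, 0, R) → 10[odd]1000
Step 3: δ(odd, 1) = (even, 1, R) → 101[even]000
Step 4: δ(even, 0) = (even, 0, R) → 1010[even]00
Step 5: δ(even, 0) = (even, 0, R) → 10100[even]0
Step 6: δ(even, 0) = (even, 0, R) → 101000[even]□
Step 7: δ(even, □) = (qA, □, R) → 101000□[qA]□

The machine reaches the accept state qA and halts.

The machine executed 7 steps before halting.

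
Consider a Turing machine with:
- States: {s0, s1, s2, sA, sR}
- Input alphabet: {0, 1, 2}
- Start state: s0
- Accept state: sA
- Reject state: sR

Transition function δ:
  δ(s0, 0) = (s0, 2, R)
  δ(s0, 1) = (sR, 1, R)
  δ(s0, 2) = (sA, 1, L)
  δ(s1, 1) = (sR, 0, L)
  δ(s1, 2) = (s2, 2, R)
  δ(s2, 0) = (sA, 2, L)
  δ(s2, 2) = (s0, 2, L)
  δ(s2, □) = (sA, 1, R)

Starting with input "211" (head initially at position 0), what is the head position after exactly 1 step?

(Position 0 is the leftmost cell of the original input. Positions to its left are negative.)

Execution trace (head position shown):
Step 0: [s0]211  (head at position 0)
Step 1: move left → [sA]□111  (head at position -1)

After 1 step, the head is at position -1.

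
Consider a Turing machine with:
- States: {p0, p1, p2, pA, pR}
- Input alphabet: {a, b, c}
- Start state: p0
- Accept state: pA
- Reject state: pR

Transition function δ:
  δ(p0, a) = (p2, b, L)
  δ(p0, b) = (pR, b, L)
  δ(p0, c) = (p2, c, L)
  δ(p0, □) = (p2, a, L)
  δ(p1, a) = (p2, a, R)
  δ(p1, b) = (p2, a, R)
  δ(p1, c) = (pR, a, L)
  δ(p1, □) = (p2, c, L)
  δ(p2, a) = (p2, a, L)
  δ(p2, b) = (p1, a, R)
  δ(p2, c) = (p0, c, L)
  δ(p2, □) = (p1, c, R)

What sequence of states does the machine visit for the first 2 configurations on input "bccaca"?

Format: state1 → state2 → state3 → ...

Execution trace:
Initial: [p0]bccaca
Step 1: δ(p0, b) = (pR, b, L) → [pR]□bccaca

The machine reaches the reject state pR and halts.

State sequence: p0 → pR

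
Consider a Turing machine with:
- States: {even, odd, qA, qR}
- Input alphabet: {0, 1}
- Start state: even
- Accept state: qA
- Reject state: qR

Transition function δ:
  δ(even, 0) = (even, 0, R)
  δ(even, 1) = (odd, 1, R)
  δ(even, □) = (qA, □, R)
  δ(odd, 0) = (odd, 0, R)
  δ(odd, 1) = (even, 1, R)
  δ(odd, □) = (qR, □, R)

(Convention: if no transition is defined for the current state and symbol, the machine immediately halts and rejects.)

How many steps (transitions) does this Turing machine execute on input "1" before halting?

Execution trace:
Initial: [even]1
Step 1: δ(even, 1) = (odd, 1, R) → 1[odd]□
Step 2: δ(odd, □) = (qR, □, R) → 1□[qR]□

The machine reaches the reject state qR and halts.

The machine executed 2 steps before halting.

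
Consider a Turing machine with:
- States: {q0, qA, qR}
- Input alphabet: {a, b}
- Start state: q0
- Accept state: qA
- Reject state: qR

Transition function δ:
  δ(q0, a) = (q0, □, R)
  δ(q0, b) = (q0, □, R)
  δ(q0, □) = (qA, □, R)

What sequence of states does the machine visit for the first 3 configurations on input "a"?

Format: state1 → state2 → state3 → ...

Execution trace:
Initial: [q0]a
Step 1: δ(q0, a) = (q0, □, R) → □[q0]□
Step 2: δ(q0, □) = (qA, □, R) → □□[qA]□

The machine reaches the accept state qA and halts.

State sequence: q0 → q0 → qA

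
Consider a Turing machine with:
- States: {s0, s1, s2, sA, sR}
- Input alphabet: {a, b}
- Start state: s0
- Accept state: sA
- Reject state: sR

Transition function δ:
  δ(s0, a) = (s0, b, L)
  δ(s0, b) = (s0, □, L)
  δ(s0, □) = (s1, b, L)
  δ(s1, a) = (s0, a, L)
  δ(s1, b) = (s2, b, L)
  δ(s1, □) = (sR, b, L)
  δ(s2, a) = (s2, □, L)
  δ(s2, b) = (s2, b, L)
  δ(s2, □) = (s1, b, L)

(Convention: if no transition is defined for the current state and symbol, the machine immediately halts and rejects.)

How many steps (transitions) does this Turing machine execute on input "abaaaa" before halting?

Execution trace:
Initial: [s0]abaaaa
Step 1: δ(s0, a) = (s0, b, L) → [s0]□bbaaaa
Step 2: δ(s0, □) = (s1, b, L) → [s1]□bbbaaaa
Step 3: δ(s1, □) = (sR, b, L) → [sR]□bbbbaaaa

The machine reaches the reject state sR and halts.

The machine executed 3 steps before halting.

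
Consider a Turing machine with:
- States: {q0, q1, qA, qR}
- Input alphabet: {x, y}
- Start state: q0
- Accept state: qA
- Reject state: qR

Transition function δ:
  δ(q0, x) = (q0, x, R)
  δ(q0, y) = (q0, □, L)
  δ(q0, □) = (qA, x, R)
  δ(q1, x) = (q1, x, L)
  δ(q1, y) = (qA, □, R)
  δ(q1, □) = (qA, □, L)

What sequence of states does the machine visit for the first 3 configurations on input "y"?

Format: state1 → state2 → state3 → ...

Execution trace:
Initial: [q0]y
Step 1: δ(q0, y) = (q0, □, L) → [q0]□□
Step 2: δ(q0, □) = (qA, x, R) → x[qA]□

The machine reaches the accept state qA and halts.

State sequence: q0 → q0 → qA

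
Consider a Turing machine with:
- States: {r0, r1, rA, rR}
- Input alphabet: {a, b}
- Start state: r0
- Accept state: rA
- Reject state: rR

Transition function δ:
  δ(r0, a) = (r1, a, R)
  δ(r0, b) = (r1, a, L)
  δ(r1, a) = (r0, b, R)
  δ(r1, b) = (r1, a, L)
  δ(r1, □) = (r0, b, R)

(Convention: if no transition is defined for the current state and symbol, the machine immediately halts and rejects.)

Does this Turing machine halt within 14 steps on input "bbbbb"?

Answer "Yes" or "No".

Execution trace:
Initial: [r0]bbbbb
Step 1: δ(r0, b) = (r1, a, L) → [r1]□abbbb
Step 2: δ(r1, □) = (r0, b, R) → b[r0]abbbb
Step 3: δ(r0, a) = (r1, a, R) → ba[r1]bbbb
Step 4: δ(r1, b) = (r1, a, L) → b[r1]aabbb
Step 5: δ(r1, a) = (r0, b, R) → bb[r0]abbb
Step 6: δ(r0, a) = (r1, a, R) → bba[r1]bbb
Step 7: δ(r1, b) = (r1, a, L) → bb[r1]aabb
Step 8: δ(r1, a) = (r0, b, R) → bbb[r0]abb
Step 9: δ(r0, a) = (r1, a, R) → bbba[r1]bb
Step 10: δ(r1, b) = (r1, a, L) → bbb[r1]aab
Step 11: δ(r1, a) = (r0, b, R) → bbbb[r0]ab
Step 12: δ(r0, a) = (r1, a, R) → bbbba[r1]b
Step 13: δ(r1, b) = (r1, a, L) → bbbb[r1]aa
Step 14: δ(r1, a) = (r0, b, R) → bbbbb[r0]a

The machine has not reached a halting state after 14 steps.
The machine did not halt within the 14-step bound.

Answer: No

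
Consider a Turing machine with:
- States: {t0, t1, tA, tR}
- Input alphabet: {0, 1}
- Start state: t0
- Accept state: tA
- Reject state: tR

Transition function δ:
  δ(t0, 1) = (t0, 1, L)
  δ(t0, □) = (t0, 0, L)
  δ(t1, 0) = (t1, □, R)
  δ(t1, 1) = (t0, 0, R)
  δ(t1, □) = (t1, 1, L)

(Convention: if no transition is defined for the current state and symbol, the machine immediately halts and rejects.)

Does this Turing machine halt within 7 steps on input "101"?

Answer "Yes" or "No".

Execution trace:
Initial: [t0]101
Step 1: δ(t0, 1) = (t0, 1, L) → [t0]□101
Step 2: δ(t0, □) = (t0, 0, L) → [t0]□0101
Step 3: δ(t0, □) = (t0, 0, L) → [t0]□00101
Step 4: δ(t0, □) = (t0, 0, L) → [t0]□000101
Step 5: δ(t0, □) = (t0, 0, L) → [t0]□0000101
Step 6: δ(t0, □) = (t0, 0, L) → [t0]□00000101
Step 7: δ(t0, □) = (t0, 0, L) → [t0]□000000101

The machine has not reached a halting state after 7 steps.
The machine did not halt within the 7-step bound.

Answer: No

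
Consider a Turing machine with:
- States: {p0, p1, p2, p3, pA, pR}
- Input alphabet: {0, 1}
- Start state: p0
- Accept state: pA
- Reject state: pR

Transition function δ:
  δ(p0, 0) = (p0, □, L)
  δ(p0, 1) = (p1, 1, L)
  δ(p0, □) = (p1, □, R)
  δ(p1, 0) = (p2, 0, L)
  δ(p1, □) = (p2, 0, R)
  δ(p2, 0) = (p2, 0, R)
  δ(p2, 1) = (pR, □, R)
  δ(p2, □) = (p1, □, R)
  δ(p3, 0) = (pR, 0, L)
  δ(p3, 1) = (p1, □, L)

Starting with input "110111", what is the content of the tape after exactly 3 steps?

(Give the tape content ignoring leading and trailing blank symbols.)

Execution trace:
Initial: [p0]110111
Step 1: δ(p0, 1) = (p1, 1, L) → [p1]□110111
Step 2: δ(p1, □) = (p2, 0, R) → 0[p2]110111
Step 3: δ(p2, 1) = (pR, □, R) → 0□[pR]10111

The machine reaches the reject state pR and halts.

After 3 steps, the tape (ignoring leading/trailing blanks) is: 0□10111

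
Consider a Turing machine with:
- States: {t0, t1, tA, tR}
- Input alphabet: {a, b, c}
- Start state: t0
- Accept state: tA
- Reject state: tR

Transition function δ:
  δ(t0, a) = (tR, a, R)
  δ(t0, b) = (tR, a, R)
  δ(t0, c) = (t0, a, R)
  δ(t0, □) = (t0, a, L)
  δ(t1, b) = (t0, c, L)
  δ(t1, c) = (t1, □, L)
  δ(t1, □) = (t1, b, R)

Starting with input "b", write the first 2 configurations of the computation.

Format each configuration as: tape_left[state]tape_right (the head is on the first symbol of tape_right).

Transitions applied:
Step 1: δ(t0, b) = (tR, a, R)

The first 2 configurations are:
[t0]b ⊢ a[tR]□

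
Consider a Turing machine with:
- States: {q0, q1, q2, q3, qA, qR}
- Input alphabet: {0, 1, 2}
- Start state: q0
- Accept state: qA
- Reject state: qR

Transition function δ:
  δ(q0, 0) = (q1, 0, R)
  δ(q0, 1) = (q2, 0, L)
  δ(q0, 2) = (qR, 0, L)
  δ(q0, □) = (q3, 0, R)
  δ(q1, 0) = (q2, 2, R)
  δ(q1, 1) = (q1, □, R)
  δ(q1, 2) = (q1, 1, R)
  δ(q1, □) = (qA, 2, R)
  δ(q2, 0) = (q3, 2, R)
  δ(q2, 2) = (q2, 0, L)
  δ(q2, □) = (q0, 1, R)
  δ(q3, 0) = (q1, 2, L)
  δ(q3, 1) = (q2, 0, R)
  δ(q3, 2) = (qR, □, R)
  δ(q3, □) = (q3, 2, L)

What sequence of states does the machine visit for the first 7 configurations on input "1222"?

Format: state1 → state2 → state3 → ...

Execution trace:
Initial: [q0]1222
Step 1: δ(q0, 1) = (q2, 0, L) → [q2]□0222
Step 2: δ(q2, □) = (q0, 1, R) → 1[q0]0222
Step 3: δ(q0, 0) = (q1, 0, R) → 10[q1]222
Step 4: δ(q1, 2) = (q1, 1, R) → 101[q1]22
Step 5: δ(q1, 2) = (q1, 1, R) → 1011[q1]2
Step 6: δ(q1, 2) = (q1, 1, R) → 10111[q1]□

State sequence: q0 → q2 → q0 → q1 → q1 → q1 → q1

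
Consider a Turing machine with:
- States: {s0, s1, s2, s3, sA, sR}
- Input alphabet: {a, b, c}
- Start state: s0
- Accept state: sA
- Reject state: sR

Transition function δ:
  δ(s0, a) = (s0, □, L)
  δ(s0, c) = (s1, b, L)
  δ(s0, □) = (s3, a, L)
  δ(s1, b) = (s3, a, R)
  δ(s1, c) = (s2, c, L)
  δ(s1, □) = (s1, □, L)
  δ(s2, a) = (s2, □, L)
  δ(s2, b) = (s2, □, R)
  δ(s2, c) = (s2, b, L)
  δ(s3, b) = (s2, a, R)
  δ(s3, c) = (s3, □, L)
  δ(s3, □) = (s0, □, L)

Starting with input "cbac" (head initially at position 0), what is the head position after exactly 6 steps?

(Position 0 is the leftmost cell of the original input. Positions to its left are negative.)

Execution trace (head position shown):
Step 0: [s0]cbac  (head at position 0)
Step 1: move left → [s1]□bbac  (head at position -1)
Step 2: move left → [s1]□□bbac  (head at position -2)
Step 3: move left → [s1]□□□bbac  (head at position -3)
Step 4: move left → [s1]□□□□bbac  (head at position -4)
Step 5: move left → [s1]□□□□□bbac  (head at position -5)
Step 6: move left → [s1]□□□□□□bbac  (head at position -6)

After 6 steps, the head is at position -6.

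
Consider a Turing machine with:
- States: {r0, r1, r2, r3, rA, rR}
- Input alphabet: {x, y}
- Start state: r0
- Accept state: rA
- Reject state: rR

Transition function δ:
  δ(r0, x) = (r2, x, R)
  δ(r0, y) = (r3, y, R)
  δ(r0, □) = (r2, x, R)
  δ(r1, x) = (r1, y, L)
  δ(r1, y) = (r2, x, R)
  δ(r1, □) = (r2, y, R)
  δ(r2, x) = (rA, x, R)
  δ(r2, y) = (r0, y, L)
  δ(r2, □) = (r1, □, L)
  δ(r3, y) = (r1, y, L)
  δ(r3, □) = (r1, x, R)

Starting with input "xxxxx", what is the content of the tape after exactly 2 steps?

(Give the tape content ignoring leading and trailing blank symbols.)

Execution trace:
Initial: [r0]xxxxx
Step 1: δ(r0, x) = (r2, x, R) → x[r2]xxxx
Step 2: δ(r2, x) = (rA, x, R) → xx[rA]xxx

The machine reaches the accept state rA and halts.

After 2 steps, the tape (ignoring leading/trailing blanks) is: xxxxx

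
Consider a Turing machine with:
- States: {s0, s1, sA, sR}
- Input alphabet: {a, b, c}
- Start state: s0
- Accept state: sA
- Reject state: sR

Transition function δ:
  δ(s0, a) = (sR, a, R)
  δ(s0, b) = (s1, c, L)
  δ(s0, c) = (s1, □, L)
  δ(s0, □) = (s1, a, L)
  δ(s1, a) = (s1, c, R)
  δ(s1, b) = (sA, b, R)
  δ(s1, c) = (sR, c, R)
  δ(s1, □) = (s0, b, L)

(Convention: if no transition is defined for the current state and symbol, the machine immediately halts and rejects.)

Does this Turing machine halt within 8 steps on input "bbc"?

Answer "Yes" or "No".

Execution trace:
Initial: [s0]bbc
Step 1: δ(s0, b) = (s1, c, L) → [s1]□cbc
Step 2: δ(s1, □) = (s0, b, L) → [s0]□bcbc
Step 3: δ(s0, □) = (s1, a, L) → [s1]□abcbc
Step 4: δ(s1, □) = (s0, b, L) → [s0]□babcbc
Step 5: δ(s0, □) = (s1, a, L) → [s1]□ababcbc
Step 6: δ(s1, □) = (s0, b, L) → [s0]□bababcbc
Step 7: δ(s0, □) = (s1, a, L) → [s1]□abababcbc
Step 8: δ(s1, □) = (s0, b, L) → [s0]□babababcbc

The machine has not reached a halting state after 8 steps.
The machine did not halt within the 8-step bound.

Answer: No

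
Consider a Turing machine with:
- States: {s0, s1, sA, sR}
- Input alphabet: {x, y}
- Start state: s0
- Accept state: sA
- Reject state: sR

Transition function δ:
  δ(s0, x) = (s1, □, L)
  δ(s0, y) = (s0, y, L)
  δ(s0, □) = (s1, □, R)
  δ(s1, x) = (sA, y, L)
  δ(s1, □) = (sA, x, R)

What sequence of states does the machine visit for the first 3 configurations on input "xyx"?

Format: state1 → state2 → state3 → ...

Execution trace:
Initial: [s0]xyx
Step 1: δ(s0, x) = (s1, □, L) → [s1]□□yx
Step 2: δ(s1, □) = (sA, x, R) → x[sA]□yx

The machine reaches the accept state sA and halts.

State sequence: s0 → s1 → sA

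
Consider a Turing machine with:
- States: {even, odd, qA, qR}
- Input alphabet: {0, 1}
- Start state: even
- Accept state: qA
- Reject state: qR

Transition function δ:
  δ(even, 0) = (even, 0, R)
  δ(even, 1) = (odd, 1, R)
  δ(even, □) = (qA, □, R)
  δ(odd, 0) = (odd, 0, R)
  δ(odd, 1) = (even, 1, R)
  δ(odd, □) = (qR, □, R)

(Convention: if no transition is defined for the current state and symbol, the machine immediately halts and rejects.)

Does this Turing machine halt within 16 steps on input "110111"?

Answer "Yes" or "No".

Execution trace:
Initial: [even]110111
Step 1: δ(even, 1) = (odd, 1, R) → 1[odd]10111
Step 2: δ(odd, 1) = (even, 1, R) → 11[even]0111
Step 3: δ(even, 0) = (even, 0, R) → 110[even]111
Step 4: δ(even, 1) = (odd, 1, R) → 1101[odd]11
Step 5: δ(odd, 1) = (even, 1, R) → 11011[even]1
Step 6: δ(even, 1) = (odd, 1, R) → 110111[odd]□
Step 7: δ(odd, □) = (qR, □, R) → 110111□[qR]□

The machine reaches the reject state qR and halts.
The machine halted after 7 steps (within the 16-step bound).

Answer: Yes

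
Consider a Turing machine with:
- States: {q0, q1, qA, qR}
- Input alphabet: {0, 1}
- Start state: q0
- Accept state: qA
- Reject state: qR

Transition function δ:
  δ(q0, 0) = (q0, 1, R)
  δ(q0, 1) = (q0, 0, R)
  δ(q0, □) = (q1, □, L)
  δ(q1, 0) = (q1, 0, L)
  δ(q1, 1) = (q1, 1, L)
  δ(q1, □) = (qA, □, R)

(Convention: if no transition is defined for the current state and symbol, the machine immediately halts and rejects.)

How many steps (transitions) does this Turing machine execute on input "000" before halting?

Execution trace:
Initial: [q0]000
Step 1: δ(q0, 0) = (q0, 1, R) → 1[q0]00
Step 2: δ(q0, 0) = (q0, 1, R) → 11[q0]0
Step 3: δ(q0, 0) = (q0, 1, R) → 111[q0]□
Step 4: δ(q0, □) = (q1, □, L) → 11[q1]1□
Step 5: δ(q1, 1) = (q1, 1, L) → 1[q1]11□
Step 6: δ(q1, 1) = (q1, 1, L) → [q1]111□
Step 7: δ(q1, 1) = (q1, 1, L) → [q1]□111□
Step 8: δ(q1, □) = (qA, □, R) → □[qA]111□

The machine reaches the accept state qA and halts.

The machine executed 8 steps before halting.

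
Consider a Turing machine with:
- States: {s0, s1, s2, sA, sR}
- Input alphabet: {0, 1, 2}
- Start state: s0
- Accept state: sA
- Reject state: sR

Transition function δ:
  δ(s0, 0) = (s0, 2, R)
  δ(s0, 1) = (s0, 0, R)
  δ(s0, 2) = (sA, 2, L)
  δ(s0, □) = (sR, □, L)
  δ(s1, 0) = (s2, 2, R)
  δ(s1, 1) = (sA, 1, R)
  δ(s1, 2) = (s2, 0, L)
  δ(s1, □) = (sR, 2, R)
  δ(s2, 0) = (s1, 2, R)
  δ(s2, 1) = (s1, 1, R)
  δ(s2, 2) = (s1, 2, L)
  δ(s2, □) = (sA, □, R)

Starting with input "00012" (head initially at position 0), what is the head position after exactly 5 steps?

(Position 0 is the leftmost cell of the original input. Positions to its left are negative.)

Execution trace (head position shown):
Step 0: [s0]00012  (head at position 0)
Step 1: move right → 2[s0]0012  (head at position 1)
Step 2: move right → 22[s0]012  (head at position 2)
Step 3: move right → 222[s0]12  (head at position 3)
Step 4: move right → 2220[s0]2  (head at position 4)
Step 5: move left → 222[sA]02  (head at position 3)

After 5 steps, the head is at position 3.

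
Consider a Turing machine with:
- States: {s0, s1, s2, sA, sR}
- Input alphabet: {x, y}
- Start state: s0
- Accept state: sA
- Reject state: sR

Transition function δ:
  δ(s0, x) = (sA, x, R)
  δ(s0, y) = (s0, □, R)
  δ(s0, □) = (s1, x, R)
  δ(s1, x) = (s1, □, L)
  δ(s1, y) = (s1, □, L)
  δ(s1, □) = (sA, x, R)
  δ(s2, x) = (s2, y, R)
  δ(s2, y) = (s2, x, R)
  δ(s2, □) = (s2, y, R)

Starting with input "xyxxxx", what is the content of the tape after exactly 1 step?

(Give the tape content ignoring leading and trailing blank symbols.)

Execution trace:
Initial: [s0]xyxxxx
Step 1: δ(s0, x) = (sA, x, R) → x[sA]yxxxx

The machine reaches the accept state sA and halts.

After 1 step, the tape (ignoring leading/trailing blanks) is: xyxxxx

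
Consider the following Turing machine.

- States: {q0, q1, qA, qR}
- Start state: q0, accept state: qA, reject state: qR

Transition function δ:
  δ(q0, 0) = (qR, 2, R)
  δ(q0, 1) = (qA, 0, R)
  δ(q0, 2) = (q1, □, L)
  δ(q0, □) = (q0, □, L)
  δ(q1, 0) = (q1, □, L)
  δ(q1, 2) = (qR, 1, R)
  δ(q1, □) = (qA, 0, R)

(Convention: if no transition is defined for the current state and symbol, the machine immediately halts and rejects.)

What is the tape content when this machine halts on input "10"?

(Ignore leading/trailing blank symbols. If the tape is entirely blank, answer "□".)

Execution trace:
Initial: [q0]10
Step 1: δ(q0, 1) = (qA, 0, R) → 0[qA]0

The machine reaches the accept state qA and halts.

Final tape (ignoring leading/trailing blanks): 00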